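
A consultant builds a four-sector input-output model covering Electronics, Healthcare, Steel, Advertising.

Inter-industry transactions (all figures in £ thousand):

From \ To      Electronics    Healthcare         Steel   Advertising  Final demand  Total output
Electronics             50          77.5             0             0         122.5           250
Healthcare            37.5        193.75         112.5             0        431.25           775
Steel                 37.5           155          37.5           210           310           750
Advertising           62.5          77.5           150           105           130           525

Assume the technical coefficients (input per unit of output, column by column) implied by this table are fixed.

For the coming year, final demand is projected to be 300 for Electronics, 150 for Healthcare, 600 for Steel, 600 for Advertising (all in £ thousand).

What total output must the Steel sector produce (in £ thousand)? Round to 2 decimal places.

Technical coefficients a_ij = z_ij / X_j:
  a_EE = 50/250 = 0.20, a_HE = 37.5/250 = 0.15, a_SE = 37.5/250 = 0.15, a_AE = 62.5/250 = 0.25
  a_EH = 77.5/775 = 0.10, a_HH = 193.75/775 = 0.25, a_SH = 155/775 = 0.20, a_AH = 77.5/775 = 0.10
  a_ES = 0/750 = 0.00, a_HS = 112.5/750 = 0.15, a_SS = 37.5/750 = 0.05, a_AS = 150/750 = 0.20
  a_EA = 0/525 = 0.00, a_HA = 0/525 = 0.00, a_SA = 210/525 = 0.40, a_AA = 105/525 = 0.20
I − A =
  [   0.80    -0.10     0.00     0.00]
  [  -0.15     0.75    -0.15     0.00]
  [  -0.15    -0.20     0.95    -0.40]
  [  -0.25    -0.10    -0.20     0.80]
Compute the cofactors C_ij = (−1)^(i+j)·(3×3 minor ij) of I−A; the adjugate is their transpose:
adj(I−A) = Cᵀ =
  [ 0.480000   0.068000   0.012000   0.006000]
  [ 0.135000   0.544000   0.096000   0.048000]
  [ 0.195000   0.182000   0.468000   0.234000]
  [ 0.215625   0.134750   0.132750   0.529500]
det(I−A) = Σ_j (I−A)_1j·C_1j = (0.80)(0.480000) + (-0.10)(0.135000) + (0.00)(0.195000) + (0.00)(0.215625) = 0.3705
(I − A)⁻¹ = adj(I−A) / det(I−A) ≈
  [   1.2955     0.1835     0.0324     0.0162]
  [   0.3644     1.4683     0.2591     0.1296]
  [   0.5263     0.4912     1.2632     0.6316]
  [   0.5820     0.3637     0.3583     1.4291]
x = (I − A)⁻¹ d = adj(I−A)·d / det(I−A), with det(I−A) = 0.3705:
  x_E = (0.480000·300 + 0.068000·150 + 0.012000·600 + 0.006000·600) / 0.3705 = 165.00 / 0.3705 ≈ 445.34
  x_H = (0.135000·300 + 0.544000·150 + 0.096000·600 + 0.048000·600) / 0.3705 = 208.50 / 0.3705 ≈ 562.75
  x_S = (0.195000·300 + 0.182000·150 + 0.468000·600 + 0.234000·600) / 0.3705 = 507.00 / 0.3705 ≈ 1368.42
  x_A = (0.215625·300 + 0.134750·150 + 0.132750·600 + 0.529500·600) / 0.3705 = 482.25 / 0.3705 ≈ 1301.62

x_S = 1368.42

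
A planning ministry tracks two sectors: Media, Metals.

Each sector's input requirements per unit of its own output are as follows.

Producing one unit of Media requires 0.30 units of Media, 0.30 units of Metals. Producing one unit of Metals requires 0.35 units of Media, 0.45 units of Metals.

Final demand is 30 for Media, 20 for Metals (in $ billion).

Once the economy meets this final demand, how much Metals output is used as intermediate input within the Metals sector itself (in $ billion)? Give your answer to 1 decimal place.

z_22 = 37.0

I − A =
  [   0.70    -0.35]
  [  -0.30     0.55]
det(I−A) = (0.70)(0.55) − (-0.35)(-0.30) = 0.2800
adj(I−A) = [[0.55, 0.35], [0.30, 0.70]]
(I − A)⁻¹ = adj(I−A) / det(I−A) ≈
  [   1.9643     1.2500]
  [   1.0714     2.5000]
First solve x = (I − A)⁻¹ d = adj(I−A)·d / det(I−A); in particular x_2 = (0.30·30 + 0.70·20) / 0.2800 = 23.00 / 0.2800 ≈ 82.143.
Intermediate flow from 2 to 2: z_22 = a_22 · x_2 = 0.45 × 23.00 / 0.2800 = 10.35 / 0.2800 ≈ 37.0.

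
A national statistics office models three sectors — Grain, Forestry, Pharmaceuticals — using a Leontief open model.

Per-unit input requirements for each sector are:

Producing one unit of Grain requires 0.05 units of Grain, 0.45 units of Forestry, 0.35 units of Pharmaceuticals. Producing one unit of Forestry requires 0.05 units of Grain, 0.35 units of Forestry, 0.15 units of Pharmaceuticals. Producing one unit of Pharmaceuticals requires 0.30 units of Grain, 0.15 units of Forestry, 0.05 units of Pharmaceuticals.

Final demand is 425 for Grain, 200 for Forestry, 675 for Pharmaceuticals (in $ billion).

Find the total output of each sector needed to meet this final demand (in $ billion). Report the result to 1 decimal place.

x_1 = 901.3, x_2 = 1216.6, x_3 = 1234.7

I − A =
  [   0.95    -0.05    -0.30]
  [  -0.45     0.65    -0.15]
  [  -0.35    -0.15     0.95]
Cofactors of I−A, C_ij = (−1)^(i+j)·(minor ij) (rows/columns in the sector order above):
  C_11 = (0.65)(0.95) − (-0.15)(-0.15) = 0.5950
  C_12 = −[(-0.45)(0.95) − (-0.15)(-0.35)] = 0.4800
  C_13 = (-0.45)(-0.15) − (0.65)(-0.35) = 0.2950
  C_21 = −[(-0.05)(0.95) − (-0.30)(-0.15)] = 0.0925
  C_22 = (0.95)(0.95) − (-0.30)(-0.35) = 0.7975
  C_23 = −[(0.95)(-0.15) − (-0.05)(-0.35)] = 0.1600
  C_31 = (-0.05)(-0.15) − (-0.30)(0.65) = 0.2025
  C_32 = −[(0.95)(-0.15) − (-0.30)(-0.45)] = 0.2775
  C_33 = (0.95)(0.65) − (-0.05)(-0.45) = 0.5950
det(I−A) = Σ_j (I−A)_1j·C_1j = (0.95)(0.5950) + (-0.05)(0.4800) + (-0.30)(0.2950) = 0.45275
adj(I−A) = Cᵀ =
  [ 0.5950   0.0925   0.2025]
  [ 0.4800   0.7975   0.2775]
  [ 0.2950   0.1600   0.5950]
(I − A)⁻¹ = adj(I−A) / det(I−A) ≈
  [   1.3142     0.2043     0.4473]
  [   1.0602     1.7615     0.6129]
  [   0.6516     0.3534     1.3142]
x = (I − A)⁻¹ d = adj(I−A)·d / det(I−A), with det(I−A) = 0.45275:
  x_1 = (0.5950·425 + 0.0925·200 + 0.2025·675) / 0.45275 = 408.0625 / 0.45275 ≈ 901.3
  x_2 = (0.4800·425 + 0.7975·200 + 0.2775·675) / 0.45275 = 550.8125 / 0.45275 ≈ 1216.6
  x_3 = (0.2950·425 + 0.1600·200 + 0.5950·675) / 0.45275 = 559.00 / 0.45275 ≈ 1234.7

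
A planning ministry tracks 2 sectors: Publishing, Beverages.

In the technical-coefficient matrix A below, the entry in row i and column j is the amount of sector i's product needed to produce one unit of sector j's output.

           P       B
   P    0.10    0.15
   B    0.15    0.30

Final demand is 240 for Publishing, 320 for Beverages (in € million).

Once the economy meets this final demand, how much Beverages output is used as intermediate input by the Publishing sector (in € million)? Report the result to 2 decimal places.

I − A =
  [   0.90    -0.15]
  [  -0.15     0.70]
det(I−A) = (0.90)(0.70) − (-0.15)(-0.15) = 0.6075
adj(I−A) = [[0.70, 0.15], [0.15, 0.90]]
(I − A)⁻¹ = adj(I−A) / det(I−A) ≈
  [   1.1523     0.2469]
  [   0.2469     1.4815]
First solve x = (I − A)⁻¹ d = adj(I−A)·d / det(I−A); in particular x_P = (0.70·240 + 0.15·320) / 0.6075 = 216.00 / 0.6075 ≈ 355.5556.
Intermediate flow from B to P: z_BP = a_BP · x_P = 0.15 × 216.00 / 0.6075 = 32.40 / 0.6075 ≈ 53.33.

z_BP = 53.33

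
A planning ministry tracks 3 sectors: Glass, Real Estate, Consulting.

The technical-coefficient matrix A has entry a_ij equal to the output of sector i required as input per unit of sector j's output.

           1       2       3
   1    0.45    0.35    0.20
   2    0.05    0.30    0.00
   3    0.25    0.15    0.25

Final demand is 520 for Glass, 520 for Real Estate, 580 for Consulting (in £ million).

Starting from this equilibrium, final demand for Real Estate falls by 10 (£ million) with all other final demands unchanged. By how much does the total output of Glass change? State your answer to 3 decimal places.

I − A =
  [   0.55    -0.35    -0.20]
  [  -0.05     0.70     0.00]
  [  -0.25    -0.15     0.75]
Cofactors of I−A, C_ij = (−1)^(i+j)·(minor ij) (rows/columns in the sector order above):
  C_11 = (0.70)(0.75) − (0.00)(-0.15) = 0.5250
  C_12 = −[(-0.05)(0.75) − (0.00)(-0.25)] = 0.0375
  C_13 = (-0.05)(-0.15) − (0.70)(-0.25) = 0.1825
  C_21 = −[(-0.35)(0.75) − (-0.20)(-0.15)] = 0.2925
  C_22 = (0.55)(0.75) − (-0.20)(-0.25) = 0.3625
  C_23 = −[(0.55)(-0.15) − (-0.35)(-0.25)] = 0.1700
  C_31 = (-0.35)(0.00) − (-0.20)(0.70) = 0.1400
  C_32 = −[(0.55)(0.00) − (-0.20)(-0.05)] = 0.0100
  C_33 = (0.55)(0.70) − (-0.35)(-0.05) = 0.3675
det(I−A) = Σ_j (I−A)_1j·C_1j = (0.55)(0.5250) + (-0.35)(0.0375) + (-0.20)(0.1825) = 0.239125
adj(I−A) = Cᵀ =
  [ 0.5250   0.2925   0.1400]
  [ 0.0375   0.3625   0.0100]
  [ 0.1825   0.1700   0.3675]
(I − A)⁻¹ = adj(I−A) / det(I−A) ≈
  [   2.1955     1.2232     0.5855]
  [   0.1568     1.5159     0.0418]
  [   0.7632     0.7109     1.5369]
Δx = (I − A)⁻¹ Δd with Δd having -10 in the Real Estate component and 0 elsewhere.
So Δx_1 = L_12 · (-10), where L_12 = adj(I−A)_12 / det(I−A) = 0.2925 / 0.239125.
Δx_1 = 0.2925 × (-10) / 0.239125 = -2.925 / 0.239125 ≈ -12.232.

Δx_1 = -12.232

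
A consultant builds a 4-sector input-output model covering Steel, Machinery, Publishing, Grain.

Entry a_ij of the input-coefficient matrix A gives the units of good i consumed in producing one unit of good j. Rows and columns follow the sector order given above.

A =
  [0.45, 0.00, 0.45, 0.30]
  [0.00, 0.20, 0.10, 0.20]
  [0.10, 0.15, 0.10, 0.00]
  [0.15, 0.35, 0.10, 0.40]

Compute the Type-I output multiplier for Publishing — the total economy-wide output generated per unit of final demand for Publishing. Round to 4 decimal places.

I − A =
  [   0.55     0.00    -0.45    -0.30]
  [   0.00     0.80    -0.10    -0.20]
  [  -0.10    -0.15     0.90     0.00]
  [  -0.15    -0.35    -0.10     0.60]
Compute the cofactors C_ij = (−1)^(i+j)·(3×3 minor ij) of I−A; the adjugate is their transpose:
adj(I−A) = Cᵀ =
  [ 0.357000   0.139500   0.219000   0.225000]
  [ 0.035000   0.226500   0.053000   0.093000]
  [ 0.045500   0.053250   0.189500   0.040500]
  [ 0.117250   0.175875   0.117250   0.351750]
det(I−A) = Σ_j (I−A)_1j·C_1j = (0.55)(0.357000) + (0.00)(0.035000) + (-0.45)(0.045500) + (-0.30)(0.117250) = 0.1407
(I − A)⁻¹ = adj(I−A) / det(I−A) ≈
  [   2.53731     0.99147     1.55650     1.59915]
  [   0.24876     1.60981     0.37669     0.66098]
  [   0.32338     0.37846     1.34684     0.28785]
  [   0.83333     1.25000     0.83333     2.50000]
The output multiplier for sector j is the column-j sum of the Leontief inverse (I − A)⁻¹ = adj(I−A) / det(I−A).
Column P of adj(I−A): (0.219000, 0.053000, 0.189500, 0.117250); det(I−A) = 0.1407.
m_P = (0.219000 + 0.053000 + 0.189500 + 0.117250) / 0.1407 = 0.57875 / 0.1407 ≈ 4.1134.

m_P = 4.1134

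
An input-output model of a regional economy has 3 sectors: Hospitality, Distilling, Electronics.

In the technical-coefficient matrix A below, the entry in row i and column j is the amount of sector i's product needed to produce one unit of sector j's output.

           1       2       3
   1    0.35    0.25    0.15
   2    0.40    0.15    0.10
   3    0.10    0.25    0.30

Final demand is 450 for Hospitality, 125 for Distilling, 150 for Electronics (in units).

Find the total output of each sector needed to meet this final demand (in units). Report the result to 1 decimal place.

x_1 = 1132.1, x_2 = 755.8, x_3 = 645.9

I − A =
  [   0.65    -0.25    -0.15]
  [  -0.40     0.85    -0.10]
  [  -0.10    -0.25     0.70]
Cofactors of I−A, C_ij = (−1)^(i+j)·(minor ij) (rows/columns in the sector order above):
  C_11 = (0.85)(0.70) − (-0.10)(-0.25) = 0.5700
  C_12 = −[(-0.40)(0.70) − (-0.10)(-0.10)] = 0.2900
  C_13 = (-0.40)(-0.25) − (0.85)(-0.10) = 0.1850
  C_21 = −[(-0.25)(0.70) − (-0.15)(-0.25)] = 0.2125
  C_22 = (0.65)(0.70) − (-0.15)(-0.10) = 0.4400
  C_23 = −[(0.65)(-0.25) − (-0.25)(-0.10)] = 0.1875
  C_31 = (-0.25)(-0.10) − (-0.15)(0.85) = 0.1525
  C_32 = −[(0.65)(-0.10) − (-0.15)(-0.40)] = 0.1250
  C_33 = (0.65)(0.85) − (-0.25)(-0.40) = 0.4525
det(I−A) = Σ_j (I−A)_1j·C_1j = (0.65)(0.5700) + (-0.25)(0.2900) + (-0.15)(0.1850) = 0.27025
adj(I−A) = Cᵀ =
  [ 0.5700   0.2125   0.1525]
  [ 0.2900   0.4400   0.1250]
  [ 0.1850   0.1875   0.4525]
(I − A)⁻¹ = adj(I−A) / det(I−A) ≈
  [   2.1092     0.7863     0.5643]
  [   1.0731     1.6281     0.4625]
  [   0.6846     0.6938     1.6744]
x = (I − A)⁻¹ d = adj(I−A)·d / det(I−A), with det(I−A) = 0.27025:
  x_1 = (0.5700·450 + 0.2125·125 + 0.1525·150) / 0.27025 = 305.9375 / 0.27025 ≈ 1132.1
  x_2 = (0.2900·450 + 0.4400·125 + 0.1250·150) / 0.27025 = 204.25 / 0.27025 ≈ 755.8
  x_3 = (0.1850·450 + 0.1875·125 + 0.4525·150) / 0.27025 = 174.5625 / 0.27025 ≈ 645.9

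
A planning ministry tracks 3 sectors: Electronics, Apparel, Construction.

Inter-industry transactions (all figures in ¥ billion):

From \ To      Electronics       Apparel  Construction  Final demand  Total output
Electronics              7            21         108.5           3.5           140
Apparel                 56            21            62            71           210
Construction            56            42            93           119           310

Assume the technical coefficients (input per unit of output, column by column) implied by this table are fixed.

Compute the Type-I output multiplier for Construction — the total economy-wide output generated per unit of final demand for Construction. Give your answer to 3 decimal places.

m_3 = 3.995

Technical coefficients a_ij = z_ij / X_j:
  a_11 = 7/140 = 0.05, a_21 = 56/140 = 0.40, a_31 = 56/140 = 0.40
  a_12 = 21/210 = 0.10, a_22 = 21/210 = 0.10, a_32 = 42/210 = 0.20
  a_13 = 108.5/310 = 0.35, a_23 = 62/310 = 0.20, a_33 = 93/310 = 0.30
I − A =
  [   0.95    -0.10    -0.35]
  [  -0.40     0.90    -0.20]
  [  -0.40    -0.20     0.70]
Cofactors of I−A, C_ij = (−1)^(i+j)·(minor ij) (rows/columns in the sector order above):
  C_11 = (0.90)(0.70) − (-0.20)(-0.20) = 0.5900
  C_12 = −[(-0.40)(0.70) − (-0.20)(-0.40)] = 0.3600
  C_13 = (-0.40)(-0.20) − (0.90)(-0.40) = 0.4400
  C_21 = −[(-0.10)(0.70) − (-0.35)(-0.20)] = 0.1400
  C_22 = (0.95)(0.70) − (-0.35)(-0.40) = 0.5250
  C_23 = −[(0.95)(-0.20) − (-0.10)(-0.40)] = 0.2300
  C_31 = (-0.10)(-0.20) − (-0.35)(0.90) = 0.3350
  C_32 = −[(0.95)(-0.20) − (-0.35)(-0.40)] = 0.3300
  C_33 = (0.95)(0.90) − (-0.10)(-0.40) = 0.8150
det(I−A) = Σ_j (I−A)_1j·C_1j = (0.95)(0.5900) + (-0.10)(0.3600) + (-0.35)(0.4400) = 0.3705
adj(I−A) = Cᵀ =
  [ 0.5900   0.1400   0.3350]
  [ 0.3600   0.5250   0.3300]
  [ 0.4400   0.2300   0.8150]
(I − A)⁻¹ = adj(I−A) / det(I−A) ≈
  [   1.5924     0.3779     0.9042]
  [   0.9717     1.4170     0.8907]
  [   1.1876     0.6208     2.1997]
The output multiplier for sector j is the column-j sum of the Leontief inverse (I − A)⁻¹ = adj(I−A) / det(I−A).
Column 3 of adj(I−A): (0.3350, 0.3300, 0.8150); det(I−A) = 0.3705.
m_3 = (0.3350 + 0.3300 + 0.8150) / 0.3705 = 1.48 / 0.3705 ≈ 3.995.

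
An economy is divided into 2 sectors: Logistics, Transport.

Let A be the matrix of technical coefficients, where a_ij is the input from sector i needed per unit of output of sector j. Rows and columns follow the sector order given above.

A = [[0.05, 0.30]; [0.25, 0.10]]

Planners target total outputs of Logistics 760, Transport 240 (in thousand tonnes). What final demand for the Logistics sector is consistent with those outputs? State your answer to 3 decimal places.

d_L = 650.000

I − A =
  [   0.95    -0.30]
  [  -0.25     0.90]
d = (I − A) x:
  d_L = (+0.95)·760 + (-0.30)·240 = 650.000
  d_T = (-0.25)·760 + (+0.90)·240 = 26.000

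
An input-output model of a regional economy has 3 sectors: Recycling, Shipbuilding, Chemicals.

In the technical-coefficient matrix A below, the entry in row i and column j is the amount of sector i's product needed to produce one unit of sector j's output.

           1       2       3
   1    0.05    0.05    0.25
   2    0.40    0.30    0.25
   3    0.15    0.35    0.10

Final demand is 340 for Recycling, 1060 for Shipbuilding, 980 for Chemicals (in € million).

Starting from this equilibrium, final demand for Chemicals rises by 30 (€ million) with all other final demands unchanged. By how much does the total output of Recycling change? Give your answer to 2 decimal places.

Δx_1 = 12.95

I − A =
  [   0.95    -0.05    -0.25]
  [  -0.40     0.70    -0.25]
  [  -0.15    -0.35     0.90]
Cofactors of I−A, C_ij = (−1)^(i+j)·(minor ij) (rows/columns in the sector order above):
  C_11 = (0.70)(0.90) − (-0.25)(-0.35) = 0.5425
  C_12 = −[(-0.40)(0.90) − (-0.25)(-0.15)] = 0.3975
  C_13 = (-0.40)(-0.35) − (0.70)(-0.15) = 0.2450
  C_21 = −[(-0.05)(0.90) − (-0.25)(-0.35)] = 0.1325
  C_22 = (0.95)(0.90) − (-0.25)(-0.15) = 0.8175
  C_23 = −[(0.95)(-0.35) − (-0.05)(-0.15)] = 0.3400
  C_31 = (-0.05)(-0.25) − (-0.25)(0.70) = 0.1875
  C_32 = −[(0.95)(-0.25) − (-0.25)(-0.40)] = 0.3375
  C_33 = (0.95)(0.70) − (-0.05)(-0.40) = 0.6450
det(I−A) = Σ_j (I−A)_1j·C_1j = (0.95)(0.5425) + (-0.05)(0.3975) + (-0.25)(0.2450) = 0.43425
adj(I−A) = Cᵀ =
  [ 0.5425   0.1325   0.1875]
  [ 0.3975   0.8175   0.3375]
  [ 0.2450   0.3400   0.6450]
(I − A)⁻¹ = adj(I−A) / det(I−A) ≈
  [   1.2493     0.3051     0.4318]
  [   0.9154     1.8826     0.7772]
  [   0.5642     0.7830     1.4853]
Δx = (I − A)⁻¹ Δd with Δd having +30 in the Chemicals component and 0 elsewhere.
So Δx_1 = L_13 · (+30), where L_13 = adj(I−A)_13 / det(I−A) = 0.1875 / 0.43425.
Δx_1 = 0.1875 × (+30) / 0.43425 = 5.625 / 0.43425 ≈ 12.95.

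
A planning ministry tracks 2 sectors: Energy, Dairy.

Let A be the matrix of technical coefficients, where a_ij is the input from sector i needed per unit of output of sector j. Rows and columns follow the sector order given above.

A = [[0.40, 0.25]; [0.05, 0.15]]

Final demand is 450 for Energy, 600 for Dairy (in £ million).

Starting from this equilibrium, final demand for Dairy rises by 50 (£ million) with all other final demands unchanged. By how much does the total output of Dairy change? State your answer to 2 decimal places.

Δx_2 = 60.30

I − A =
  [   0.60    -0.25]
  [  -0.05     0.85]
det(I−A) = (0.60)(0.85) − (-0.25)(-0.05) = 0.4975
adj(I−A) = [[0.85, 0.25], [0.05, 0.60]]
(I − A)⁻¹ = adj(I−A) / det(I−A) ≈
  [   1.7085     0.5025]
  [   0.1005     1.2060]
Δx = (I − A)⁻¹ Δd with Δd having +50 in the Dairy component and 0 elsewhere.
So Δx_2 = L_22 · (+50), where L_22 = adj(I−A)_22 / det(I−A) = 0.60 / 0.4975.
Δx_2 = 0.60 × (+50) / 0.4975 = 30.00 / 0.4975 ≈ 60.30.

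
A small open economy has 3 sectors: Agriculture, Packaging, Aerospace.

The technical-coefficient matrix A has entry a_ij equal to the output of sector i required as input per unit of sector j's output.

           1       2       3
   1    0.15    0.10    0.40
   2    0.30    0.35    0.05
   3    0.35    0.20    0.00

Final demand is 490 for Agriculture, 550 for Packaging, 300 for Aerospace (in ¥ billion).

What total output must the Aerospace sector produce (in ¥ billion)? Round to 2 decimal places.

x_3 = 1033.04

I − A =
  [   0.85    -0.10    -0.40]
  [  -0.30     0.65    -0.05]
  [  -0.35    -0.20     1.00]
Cofactors of I−A, C_ij = (−1)^(i+j)·(minor ij) (rows/columns in the sector order above):
  C_11 = (0.65)(1.00) − (-0.05)(-0.20) = 0.6400
  C_12 = −[(-0.30)(1.00) − (-0.05)(-0.35)] = 0.3175
  C_13 = (-0.30)(-0.20) − (0.65)(-0.35) = 0.2875
  C_21 = −[(-0.10)(1.00) − (-0.40)(-0.20)] = 0.1800
  C_22 = (0.85)(1.00) − (-0.40)(-0.35) = 0.7100
  C_23 = −[(0.85)(-0.20) − (-0.10)(-0.35)] = 0.2050
  C_31 = (-0.10)(-0.05) − (-0.40)(0.65) = 0.2650
  C_32 = −[(0.85)(-0.05) − (-0.40)(-0.30)] = 0.1625
  C_33 = (0.85)(0.65) − (-0.10)(-0.30) = 0.5225
det(I−A) = Σ_j (I−A)_1j·C_1j = (0.85)(0.6400) + (-0.10)(0.3175) + (-0.40)(0.2875) = 0.39725
adj(I−A) = Cᵀ =
  [ 0.6400   0.1800   0.2650]
  [ 0.3175   0.7100   0.1625]
  [ 0.2875   0.2050   0.5225]
(I − A)⁻¹ = adj(I−A) / det(I−A) ≈
  [   1.6111     0.4531     0.6671]
  [   0.7992     1.7873     0.4091]
  [   0.7237     0.5160     1.3153]
x = (I − A)⁻¹ d = adj(I−A)·d / det(I−A), with det(I−A) = 0.39725:
  x_1 = (0.6400·490 + 0.1800·550 + 0.2650·300) / 0.39725 = 492.10 / 0.39725 ≈ 1238.77
  x_2 = (0.3175·490 + 0.7100·550 + 0.1625·300) / 0.39725 = 594.825 / 0.39725 ≈ 1497.36
  x_3 = (0.2875·490 + 0.2050·550 + 0.5225·300) / 0.39725 = 410.375 / 0.39725 ≈ 1033.04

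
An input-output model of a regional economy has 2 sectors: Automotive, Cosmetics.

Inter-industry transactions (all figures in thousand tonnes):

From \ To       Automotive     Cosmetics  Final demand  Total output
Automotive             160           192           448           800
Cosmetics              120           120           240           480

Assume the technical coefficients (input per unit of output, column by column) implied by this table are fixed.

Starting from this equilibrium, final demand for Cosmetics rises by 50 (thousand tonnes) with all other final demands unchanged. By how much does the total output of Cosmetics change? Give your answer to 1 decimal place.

Technical coefficients a_ij = z_ij / X_j:
  a_11 = 160/800 = 0.20, a_21 = 120/800 = 0.15
  a_12 = 192/480 = 0.40, a_22 = 120/480 = 0.25
I − A =
  [   0.80    -0.40]
  [  -0.15     0.75]
det(I−A) = (0.80)(0.75) − (-0.40)(-0.15) = 0.5400
adj(I−A) = [[0.75, 0.40], [0.15, 0.80]]
(I − A)⁻¹ = adj(I−A) / det(I−A) ≈
  [   1.3889     0.7407]
  [   0.2778     1.4815]
Δx = (I − A)⁻¹ Δd with Δd having +50 in the Cosmetics component and 0 elsewhere.
So Δx_2 = L_22 · (+50), where L_22 = adj(I−A)_22 / det(I−A) = 0.80 / 0.5400.
Δx_2 = 0.80 × (+50) / 0.5400 = 40.00 / 0.5400 ≈ 74.1.

Δx_2 = 74.1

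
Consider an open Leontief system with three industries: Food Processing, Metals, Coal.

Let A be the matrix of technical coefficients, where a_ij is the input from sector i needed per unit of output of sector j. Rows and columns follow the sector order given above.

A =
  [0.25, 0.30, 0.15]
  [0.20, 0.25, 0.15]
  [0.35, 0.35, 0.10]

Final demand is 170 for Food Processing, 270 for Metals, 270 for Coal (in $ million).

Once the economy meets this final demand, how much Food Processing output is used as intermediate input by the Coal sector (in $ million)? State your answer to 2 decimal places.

z_13 = 125.89

I − A =
  [   0.75    -0.30    -0.15]
  [  -0.20     0.75    -0.15]
  [  -0.35    -0.35     0.90]
Cofactors of I−A, C_ij = (−1)^(i+j)·(minor ij) (rows/columns in the sector order above):
  C_11 = (0.75)(0.90) − (-0.15)(-0.35) = 0.6225
  C_12 = −[(-0.20)(0.90) − (-0.15)(-0.35)] = 0.2325
  C_13 = (-0.20)(-0.35) − (0.75)(-0.35) = 0.3325
  C_21 = −[(-0.30)(0.90) − (-0.15)(-0.35)] = 0.3225
  C_22 = (0.75)(0.90) − (-0.15)(-0.35) = 0.6225
  C_23 = −[(0.75)(-0.35) − (-0.30)(-0.35)] = 0.3675
  C_31 = (-0.30)(-0.15) − (-0.15)(0.75) = 0.1575
  C_32 = −[(0.75)(-0.15) − (-0.15)(-0.20)] = 0.1425
  C_33 = (0.75)(0.75) − (-0.30)(-0.20) = 0.5025
det(I−A) = Σ_j (I−A)_1j·C_1j = (0.75)(0.6225) + (-0.30)(0.2325) + (-0.15)(0.3325) = 0.34725
adj(I−A) = Cᵀ =
  [ 0.6225   0.3225   0.1575]
  [ 0.2325   0.6225   0.1425]
  [ 0.3325   0.3675   0.5025]
(I − A)⁻¹ = adj(I−A) / det(I−A) ≈
  [   1.7927     0.9287     0.4536]
  [   0.6695     1.7927     0.4104]
  [   0.9575     1.0583     1.4471]
First solve x = (I − A)⁻¹ d = adj(I−A)·d / det(I−A); in particular x_3 = (0.3325·170 + 0.3675·270 + 0.5025·270) / 0.34725 = 291.425 / 0.34725 ≈ 839.2369.
Intermediate flow from 1 to 3: z_13 = a_13 · x_3 = 0.15 × 291.425 / 0.34725 = 43.71375 / 0.34725 ≈ 125.89.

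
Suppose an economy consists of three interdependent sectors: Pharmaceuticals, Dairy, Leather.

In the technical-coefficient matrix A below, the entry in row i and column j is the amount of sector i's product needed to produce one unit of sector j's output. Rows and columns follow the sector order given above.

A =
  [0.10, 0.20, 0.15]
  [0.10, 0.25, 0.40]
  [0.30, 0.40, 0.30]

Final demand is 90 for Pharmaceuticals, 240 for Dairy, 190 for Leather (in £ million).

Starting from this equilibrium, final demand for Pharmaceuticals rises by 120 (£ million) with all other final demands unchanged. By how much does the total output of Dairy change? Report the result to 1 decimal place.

I − A =
  [   0.90    -0.20    -0.15]
  [  -0.10     0.75    -0.40]
  [  -0.30    -0.40     0.70]
Cofactors of I−A, C_ij = (−1)^(i+j)·(minor ij) (rows/columns in the sector order above):
  C_11 = (0.75)(0.70) − (-0.40)(-0.40) = 0.3650
  C_12 = −[(-0.10)(0.70) − (-0.40)(-0.30)] = 0.1900
  C_13 = (-0.10)(-0.40) − (0.75)(-0.30) = 0.2650
  C_21 = −[(-0.20)(0.70) − (-0.15)(-0.40)] = 0.2000
  C_22 = (0.90)(0.70) − (-0.15)(-0.30) = 0.5850
  C_23 = −[(0.90)(-0.40) − (-0.20)(-0.30)] = 0.4200
  C_31 = (-0.20)(-0.40) − (-0.15)(0.75) = 0.1925
  C_32 = −[(0.90)(-0.40) − (-0.15)(-0.10)] = 0.3750
  C_33 = (0.90)(0.75) − (-0.20)(-0.10) = 0.6550
det(I−A) = Σ_j (I−A)_1j·C_1j = (0.90)(0.3650) + (-0.20)(0.1900) + (-0.15)(0.2650) = 0.25075
adj(I−A) = Cᵀ =
  [ 0.3650   0.2000   0.1925]
  [ 0.1900   0.5850   0.3750]
  [ 0.2650   0.4200   0.6550]
(I − A)⁻¹ = adj(I−A) / det(I−A) ≈
  [   1.4556     0.7976     0.7677]
  [   0.7577     2.3330     1.4955]
  [   1.0568     1.6750     2.6122]
Δx = (I − A)⁻¹ Δd with Δd having +120 in the Pharmaceuticals component and 0 elsewhere.
So Δx_D = L_DP · (+120), where L_DP = adj(I−A)_DP / det(I−A) = 0.1900 / 0.25075.
Δx_D = 0.1900 × (+120) / 0.25075 = 22.80 / 0.25075 ≈ 90.9.

Δx_D = 90.9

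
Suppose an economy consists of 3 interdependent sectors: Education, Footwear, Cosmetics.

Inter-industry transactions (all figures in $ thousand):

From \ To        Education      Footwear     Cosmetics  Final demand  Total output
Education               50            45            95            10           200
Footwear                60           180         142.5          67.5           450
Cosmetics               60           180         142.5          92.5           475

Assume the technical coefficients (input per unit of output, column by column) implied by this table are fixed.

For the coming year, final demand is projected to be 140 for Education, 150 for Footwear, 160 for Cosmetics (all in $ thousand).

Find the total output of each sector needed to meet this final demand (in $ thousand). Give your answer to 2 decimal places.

Technical coefficients a_ij = z_ij / X_j:
  a_EE = 50/200 = 0.25, a_FE = 60/200 = 0.30, a_CE = 60/200 = 0.30
  a_EF = 45/450 = 0.10, a_FF = 180/450 = 0.40, a_CF = 180/450 = 0.40
  a_EC = 95/475 = 0.20, a_FC = 142.5/475 = 0.30, a_CC = 142.5/475 = 0.30
I − A =
  [   0.75    -0.10    -0.20]
  [  -0.30     0.60    -0.30]
  [  -0.30    -0.40     0.70]
Cofactors of I−A, C_ij = (−1)^(i+j)·(minor ij) (rows/columns in the sector order above):
  C_11 = (0.60)(0.70) − (-0.30)(-0.40) = 0.3000
  C_12 = −[(-0.30)(0.70) − (-0.30)(-0.30)] = 0.3000
  C_13 = (-0.30)(-0.40) − (0.60)(-0.30) = 0.3000
  C_21 = −[(-0.10)(0.70) − (-0.20)(-0.40)] = 0.1500
  C_22 = (0.75)(0.70) − (-0.20)(-0.30) = 0.4650
  C_23 = −[(0.75)(-0.40) − (-0.10)(-0.30)] = 0.3300
  C_31 = (-0.10)(-0.30) − (-0.20)(0.60) = 0.1500
  C_32 = −[(0.75)(-0.30) − (-0.20)(-0.30)] = 0.2850
  C_33 = (0.75)(0.60) − (-0.10)(-0.30) = 0.4200
det(I−A) = Σ_j (I−A)_1j·C_1j = (0.75)(0.3000) + (-0.10)(0.3000) + (-0.20)(0.3000) = 0.1350
adj(I−A) = Cᵀ =
  [ 0.3000   0.1500   0.1500]
  [ 0.3000   0.4650   0.2850]
  [ 0.3000   0.3300   0.4200]
(I − A)⁻¹ = adj(I−A) / det(I−A) ≈
  [   2.2222     1.1111     1.1111]
  [   2.2222     3.4444     2.1111]
  [   2.2222     2.4444     3.1111]
x = (I − A)⁻¹ d = adj(I−A)·d / det(I−A), with det(I−A) = 0.1350:
  x_E = (0.3000·140 + 0.1500·150 + 0.1500·160) / 0.1350 = 88.50 / 0.1350 ≈ 655.56
  x_F = (0.3000·140 + 0.4650·150 + 0.2850·160) / 0.1350 = 157.35 / 0.1350 ≈ 1165.56
  x_C = (0.3000·140 + 0.3300·150 + 0.4200·160) / 0.1350 = 158.70 / 0.1350 ≈ 1175.56

x_E = 655.56, x_F = 1165.56, x_C = 1175.56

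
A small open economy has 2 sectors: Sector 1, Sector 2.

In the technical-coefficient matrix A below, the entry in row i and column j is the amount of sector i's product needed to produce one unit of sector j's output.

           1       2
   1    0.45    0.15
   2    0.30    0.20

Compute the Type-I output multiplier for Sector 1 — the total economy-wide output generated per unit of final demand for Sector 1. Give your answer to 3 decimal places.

I − A =
  [   0.55    -0.15]
  [  -0.30     0.80]
det(I−A) = (0.55)(0.80) − (-0.15)(-0.30) = 0.3950
adj(I−A) = [[0.80, 0.15], [0.30, 0.55]]
(I − A)⁻¹ = adj(I−A) / det(I−A) ≈
  [   2.0253     0.3797]
  [   0.7595     1.3924]
The output multiplier for sector j is the column-j sum of the Leontief inverse (I − A)⁻¹ = adj(I−A) / det(I−A).
Column 1 of adj(I−A): (0.80, 0.30); det(I−A) = 0.3950.
m_1 = (0.80 + 0.30) / 0.3950 = 1.10 / 0.3950 ≈ 2.785.

m_1 = 2.785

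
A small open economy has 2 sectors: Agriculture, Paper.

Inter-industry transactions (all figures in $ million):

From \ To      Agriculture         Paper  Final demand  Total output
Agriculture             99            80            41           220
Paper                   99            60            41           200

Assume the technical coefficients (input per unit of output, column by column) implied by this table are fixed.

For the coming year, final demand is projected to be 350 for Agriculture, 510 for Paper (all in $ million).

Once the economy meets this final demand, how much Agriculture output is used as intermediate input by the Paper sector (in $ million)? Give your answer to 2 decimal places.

Technical coefficients a_ij = z_ij / X_j:
  a_11 = 99/220 = 0.45, a_21 = 99/220 = 0.45
  a_12 = 80/200 = 0.40, a_22 = 60/200 = 0.30
I − A =
  [   0.55    -0.40]
  [  -0.45     0.70]
det(I−A) = (0.55)(0.70) − (-0.40)(-0.45) = 0.2050
adj(I−A) = [[0.70, 0.40], [0.45, 0.55]]
(I − A)⁻¹ = adj(I−A) / det(I−A) ≈
  [   3.4146     1.9512]
  [   2.1951     2.6829]
First solve x = (I − A)⁻¹ d = adj(I−A)·d / det(I−A); in particular x_2 = (0.45·350 + 0.55·510) / 0.2050 = 438.00 / 0.2050 ≈ 2136.5854.
Intermediate flow from 1 to 2: z_12 = a_12 · x_2 = 0.40 × 438.00 / 0.2050 = 175.20 / 0.2050 ≈ 854.63.

z_12 = 854.63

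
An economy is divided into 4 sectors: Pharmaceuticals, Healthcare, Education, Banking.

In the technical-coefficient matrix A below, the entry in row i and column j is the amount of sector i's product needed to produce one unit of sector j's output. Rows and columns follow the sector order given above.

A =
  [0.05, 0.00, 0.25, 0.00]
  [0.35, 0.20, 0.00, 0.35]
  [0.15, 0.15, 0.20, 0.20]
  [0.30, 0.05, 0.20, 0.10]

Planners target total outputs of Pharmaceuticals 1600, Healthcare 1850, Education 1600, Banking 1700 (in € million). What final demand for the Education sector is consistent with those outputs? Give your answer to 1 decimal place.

I − A =
  [   0.95     0.00    -0.25     0.00]
  [  -0.35     0.80     0.00    -0.35]
  [  -0.15    -0.15     0.80    -0.20]
  [  -0.30    -0.05    -0.20     0.90]
d = (I − A) x:
  d_P = (+0.95)·1600 + (+0.00)·1850 + (-0.25)·1600 + (+0.00)·1700 = 1120.0
  d_H = (-0.35)·1600 + (+0.80)·1850 + (+0.00)·1600 + (-0.35)·1700 = 325.0
  d_E = (-0.15)·1600 + (-0.15)·1850 + (+0.80)·1600 + (-0.20)·1700 = 422.5
  d_B = (-0.30)·1600 + (-0.05)·1850 + (-0.20)·1600 + (+0.90)·1700 = 637.5

d_E = 422.5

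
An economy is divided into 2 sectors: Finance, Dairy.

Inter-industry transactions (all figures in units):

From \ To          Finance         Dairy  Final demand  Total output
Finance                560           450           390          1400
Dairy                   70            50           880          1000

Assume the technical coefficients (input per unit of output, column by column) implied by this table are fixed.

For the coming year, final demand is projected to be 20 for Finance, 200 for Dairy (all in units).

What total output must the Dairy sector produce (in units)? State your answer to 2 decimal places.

x_2 = 221.00

Technical coefficients a_ij = z_ij / X_j:
  a_11 = 560/1400 = 0.40, a_21 = 70/1400 = 0.05
  a_12 = 450/1000 = 0.45, a_22 = 50/1000 = 0.05
I − A =
  [   0.60    -0.45]
  [  -0.05     0.95]
det(I−A) = (0.60)(0.95) − (-0.45)(-0.05) = 0.5475
adj(I−A) = [[0.95, 0.45], [0.05, 0.60]]
(I − A)⁻¹ = adj(I−A) / det(I−A) ≈
  [   1.7352     0.8219]
  [   0.0913     1.0959]
x = (I − A)⁻¹ d = adj(I−A)·d / det(I−A), with det(I−A) = 0.5475:
  x_1 = (0.95·20 + 0.45·200) / 0.5475 = 109.00 / 0.5475 ≈ 199.09
  x_2 = (0.05·20 + 0.60·200) / 0.5475 = 121.00 / 0.5475 ≈ 221.00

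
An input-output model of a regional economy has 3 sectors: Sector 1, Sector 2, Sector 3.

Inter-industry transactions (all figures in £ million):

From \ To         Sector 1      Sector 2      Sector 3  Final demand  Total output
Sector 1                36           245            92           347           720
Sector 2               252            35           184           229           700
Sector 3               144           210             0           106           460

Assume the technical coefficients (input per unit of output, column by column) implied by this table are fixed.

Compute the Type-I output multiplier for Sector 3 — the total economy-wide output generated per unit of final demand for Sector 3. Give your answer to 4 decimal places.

m_3 = 2.6943

Technical coefficients a_ij = z_ij / X_j:
  a_11 = 36/720 = 0.05, a_21 = 252/720 = 0.35, a_31 = 144/720 = 0.20
  a_12 = 245/700 = 0.35, a_22 = 35/700 = 0.05, a_32 = 210/700 = 0.30
  a_13 = 92/460 = 0.20, a_23 = 184/460 = 0.40, a_33 = 0/460 = 0.00
I − A =
  [   0.95    -0.35    -0.20]
  [  -0.35     0.95    -0.40]
  [  -0.20    -0.30     1.00]
Cofactors of I−A, C_ij = (−1)^(i+j)·(minor ij) (rows/columns in the sector order above):
  C_11 = (0.95)(1.00) − (-0.40)(-0.30) = 0.8300
  C_12 = −[(-0.35)(1.00) − (-0.40)(-0.20)] = 0.4300
  C_13 = (-0.35)(-0.30) − (0.95)(-0.20) = 0.2950
  C_21 = −[(-0.35)(1.00) − (-0.20)(-0.30)] = 0.4100
  C_22 = (0.95)(1.00) − (-0.20)(-0.20) = 0.9100
  C_23 = −[(0.95)(-0.30) − (-0.35)(-0.20)] = 0.3550
  C_31 = (-0.35)(-0.40) − (-0.20)(0.95) = 0.3300
  C_32 = −[(0.95)(-0.40) − (-0.20)(-0.35)] = 0.4500
  C_33 = (0.95)(0.95) − (-0.35)(-0.35) = 0.7800
det(I−A) = Σ_j (I−A)_1j·C_1j = (0.95)(0.8300) + (-0.35)(0.4300) + (-0.20)(0.2950) = 0.5790
adj(I−A) = Cᵀ =
  [ 0.8300   0.4100   0.3300]
  [ 0.4300   0.9100   0.4500]
  [ 0.2950   0.3550   0.7800]
(I − A)⁻¹ = adj(I−A) / det(I−A) ≈
  [   1.43351     0.70812     0.56995]
  [   0.74266     1.57168     0.77720]
  [   0.50950     0.61313     1.34715]
The output multiplier for sector j is the column-j sum of the Leontief inverse (I − A)⁻¹ = adj(I−A) / det(I−A).
Column 3 of adj(I−A): (0.3300, 0.4500, 0.7800); det(I−A) = 0.5790.
m_3 = (0.3300 + 0.4500 + 0.7800) / 0.5790 = 1.56 / 0.5790 ≈ 2.6943.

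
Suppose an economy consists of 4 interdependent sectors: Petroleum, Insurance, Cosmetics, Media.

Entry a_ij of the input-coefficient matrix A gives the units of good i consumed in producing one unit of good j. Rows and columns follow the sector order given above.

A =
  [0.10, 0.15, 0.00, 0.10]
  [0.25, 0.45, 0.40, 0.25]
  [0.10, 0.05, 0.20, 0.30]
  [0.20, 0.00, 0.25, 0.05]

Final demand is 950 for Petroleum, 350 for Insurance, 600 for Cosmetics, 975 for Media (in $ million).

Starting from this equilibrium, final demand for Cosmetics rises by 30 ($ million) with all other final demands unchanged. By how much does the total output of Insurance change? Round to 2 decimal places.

Δx_I = 44.53

I − A =
  [   0.90    -0.15     0.00    -0.10]
  [  -0.25     0.55    -0.40    -0.25]
  [  -0.10    -0.05     0.80    -0.30]
  [  -0.20     0.00    -0.25     0.95]
Compute the cofactors C_ij = (−1)^(i+j)·(3×3 minor ij) of I−A; the adjugate is their transpose:
adj(I−A) = Cᵀ =
  [ 0.354625   0.104000   0.080125   0.090000]
  [ 0.279500   0.598000   0.396500   0.312000]
  [ 0.099625   0.065000   0.416125   0.159000]
  [ 0.100875   0.039000   0.126375   0.342000]
det(I−A) = Σ_j (I−A)_1j·C_1j = (0.90)(0.354625) + (-0.15)(0.279500) + (0.00)(0.099625) + (-0.10)(0.100875) = 0.26715
(I − A)⁻¹ = adj(I−A) / det(I−A) ≈
  [   1.3274     0.3893     0.2999     0.3369]
  [   1.0462     2.2384     1.4842     1.1679]
  [   0.3729     0.2433     1.5576     0.5952]
  [   0.3776     0.1460     0.4730     1.2802]
Δx = (I − A)⁻¹ Δd with Δd having +30 in the Cosmetics component and 0 elsewhere.
So Δx_I = L_IC · (+30), where L_IC = adj(I−A)_IC / det(I−A) = 0.396500 / 0.26715.
Δx_I = 0.396500 × (+30) / 0.26715 = 11.895 / 0.26715 ≈ 44.53.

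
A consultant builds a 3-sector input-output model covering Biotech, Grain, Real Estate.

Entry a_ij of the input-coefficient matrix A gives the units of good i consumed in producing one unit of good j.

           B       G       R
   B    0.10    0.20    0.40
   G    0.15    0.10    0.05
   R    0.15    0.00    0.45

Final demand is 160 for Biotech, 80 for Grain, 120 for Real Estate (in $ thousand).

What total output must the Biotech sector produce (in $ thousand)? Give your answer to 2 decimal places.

I − A =
  [   0.90    -0.20    -0.40]
  [  -0.15     0.90    -0.05]
  [  -0.15     0.00     0.55]
Cofactors of I−A, C_ij = (−1)^(i+j)·(minor ij) (rows/columns in the sector order above):
  C_11 = (0.90)(0.55) − (-0.05)(0.00) = 0.4950
  C_12 = −[(-0.15)(0.55) − (-0.05)(-0.15)] = 0.0900
  C_13 = (-0.15)(0.00) − (0.90)(-0.15) = 0.1350
  C_21 = −[(-0.20)(0.55) − (-0.40)(0.00)] = 0.1100
  C_22 = (0.90)(0.55) − (-0.40)(-0.15) = 0.4350
  C_23 = −[(0.90)(0.00) − (-0.20)(-0.15)] = 0.0300
  C_31 = (-0.20)(-0.05) − (-0.40)(0.90) = 0.3700
  C_32 = −[(0.90)(-0.05) − (-0.40)(-0.15)] = 0.1050
  C_33 = (0.90)(0.90) − (-0.20)(-0.15) = 0.7800
det(I−A) = Σ_j (I−A)_1j·C_1j = (0.90)(0.4950) + (-0.20)(0.0900) + (-0.40)(0.1350) = 0.3735
adj(I−A) = Cᵀ =
  [ 0.4950   0.1100   0.3700]
  [ 0.0900   0.4350   0.1050]
  [ 0.1350   0.0300   0.7800]
(I − A)⁻¹ = adj(I−A) / det(I−A) ≈
  [   1.3253     0.2945     0.9906]
  [   0.2410     1.1647     0.2811]
  [   0.3614     0.0803     2.0884]
x = (I − A)⁻¹ d = adj(I−A)·d / det(I−A), with det(I−A) = 0.3735:
  x_B = (0.4950·160 + 0.1100·80 + 0.3700·120) / 0.3735 = 132.40 / 0.3735 ≈ 354.48
  x_G = (0.0900·160 + 0.4350·80 + 0.1050·120) / 0.3735 = 61.80 / 0.3735 ≈ 165.46
  x_R = (0.1350·160 + 0.0300·80 + 0.7800·120) / 0.3735 = 117.60 / 0.3735 ≈ 314.86

x_B = 354.48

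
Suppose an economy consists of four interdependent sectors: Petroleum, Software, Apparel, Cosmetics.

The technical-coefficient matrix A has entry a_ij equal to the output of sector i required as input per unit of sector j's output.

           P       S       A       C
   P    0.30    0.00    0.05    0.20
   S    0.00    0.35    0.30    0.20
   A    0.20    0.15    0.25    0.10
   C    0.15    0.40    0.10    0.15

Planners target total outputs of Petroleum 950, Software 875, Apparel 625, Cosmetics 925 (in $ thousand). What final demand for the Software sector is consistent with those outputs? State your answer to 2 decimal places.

d_S = 196.25

I − A =
  [   0.70     0.00    -0.05    -0.20]
  [   0.00     0.65    -0.30    -0.20]
  [  -0.20    -0.15     0.75    -0.10]
  [  -0.15    -0.40    -0.10     0.85]
d = (I − A) x:
  d_P = (+0.70)·950 + (+0.00)·875 + (-0.05)·625 + (-0.20)·925 = 448.75
  d_S = (+0.00)·950 + (+0.65)·875 + (-0.30)·625 + (-0.20)·925 = 196.25
  d_A = (-0.20)·950 + (-0.15)·875 + (+0.75)·625 + (-0.10)·925 = 55.00
  d_C = (-0.15)·950 + (-0.40)·875 + (-0.10)·625 + (+0.85)·925 = 231.25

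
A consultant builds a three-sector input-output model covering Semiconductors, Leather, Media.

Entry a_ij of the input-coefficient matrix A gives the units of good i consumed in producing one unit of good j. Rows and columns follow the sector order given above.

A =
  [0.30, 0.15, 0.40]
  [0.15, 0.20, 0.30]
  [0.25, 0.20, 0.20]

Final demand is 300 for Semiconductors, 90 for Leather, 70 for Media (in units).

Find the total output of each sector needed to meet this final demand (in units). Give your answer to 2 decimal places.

I − A =
  [   0.70    -0.15    -0.40]
  [  -0.15     0.80    -0.30]
  [  -0.25    -0.20     0.80]
Cofactors of I−A, C_ij = (−1)^(i+j)·(minor ij) (rows/columns in the sector order above):
  C_11 = (0.80)(0.80) − (-0.30)(-0.20) = 0.5800
  C_12 = −[(-0.15)(0.80) − (-0.30)(-0.25)] = 0.1950
  C_13 = (-0.15)(-0.20) − (0.80)(-0.25) = 0.2300
  C_21 = −[(-0.15)(0.80) − (-0.40)(-0.20)] = 0.2000
  C_22 = (0.70)(0.80) − (-0.40)(-0.25) = 0.4600
  C_23 = −[(0.70)(-0.20) − (-0.15)(-0.25)] = 0.1775
  C_31 = (-0.15)(-0.30) − (-0.40)(0.80) = 0.3650
  C_32 = −[(0.70)(-0.30) − (-0.40)(-0.15)] = 0.2700
  C_33 = (0.70)(0.80) − (-0.15)(-0.15) = 0.5375
det(I−A) = Σ_j (I−A)_1j·C_1j = (0.70)(0.5800) + (-0.15)(0.1950) + (-0.40)(0.2300) = 0.28475
adj(I−A) = Cᵀ =
  [ 0.5800   0.2000   0.3650]
  [ 0.1950   0.4600   0.2700]
  [ 0.2300   0.1775   0.5375]
(I − A)⁻¹ = adj(I−A) / det(I−A) ≈
  [   2.0369     0.7024     1.2818]
  [   0.6848     1.6155     0.9482]
  [   0.8077     0.6234     1.8876]
x = (I − A)⁻¹ d = adj(I−A)·d / det(I−A), with det(I−A) = 0.28475:
  x_S = (0.5800·300 + 0.2000·90 + 0.3650·70) / 0.28475 = 217.55 / 0.28475 ≈ 764.00
  x_L = (0.1950·300 + 0.4600·90 + 0.2700·70) / 0.28475 = 118.80 / 0.28475 ≈ 417.21
  x_M = (0.2300·300 + 0.1775·90 + 0.5375·70) / 0.28475 = 122.60 / 0.28475 ≈ 430.55

x_S = 764.00, x_L = 417.21, x_M = 430.55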